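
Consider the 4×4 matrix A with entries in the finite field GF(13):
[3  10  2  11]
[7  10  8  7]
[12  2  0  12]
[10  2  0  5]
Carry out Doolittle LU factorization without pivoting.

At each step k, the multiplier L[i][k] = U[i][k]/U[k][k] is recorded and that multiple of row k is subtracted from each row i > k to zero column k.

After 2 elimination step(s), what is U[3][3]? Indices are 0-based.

k=0: U[0][0]=3
  eliminate (1,0): mult=11, new row 1: (0, 4, 12, 3); set L[1][0]=11
  eliminate (2,0): mult=4, new row 2: (0, 1, 5, 7); set L[2][0]=4
  eliminate (3,0): mult=12, new row 3: (0, 12, 2, 3); set L[3][0]=12
k=1: U[1][1]=4
  eliminate (2,1): mult=10, new row 2: (0, 0, 2, 3); set L[2][1]=10
  eliminate (3,1): mult=3, new row 3: (0, 0, 5, 7); set L[3][1]=3

U[3][3] = 7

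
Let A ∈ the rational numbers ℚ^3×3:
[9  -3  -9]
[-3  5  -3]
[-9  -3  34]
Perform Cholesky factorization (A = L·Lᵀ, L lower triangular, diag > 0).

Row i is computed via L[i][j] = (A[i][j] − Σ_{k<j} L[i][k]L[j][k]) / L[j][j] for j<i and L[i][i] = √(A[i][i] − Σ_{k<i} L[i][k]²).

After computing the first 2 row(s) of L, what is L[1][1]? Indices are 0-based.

L[1][1] = 2

Step 1: L[0][0] = √(9) = 3.
  L[1][0] = (-3) / L[0][0] = -1.
Step 2: L[1][1] = √(4) = 2.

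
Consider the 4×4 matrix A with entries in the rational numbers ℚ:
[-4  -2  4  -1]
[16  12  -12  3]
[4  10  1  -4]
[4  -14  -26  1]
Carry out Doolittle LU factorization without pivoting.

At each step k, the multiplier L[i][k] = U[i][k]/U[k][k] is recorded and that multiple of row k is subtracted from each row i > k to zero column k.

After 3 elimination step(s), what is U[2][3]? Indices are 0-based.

U[2][3] = -3

k=0: U[0][0]=-4
  eliminate (1,0): mult=-4, new row 1: (0, 4, 4, -1); set L[1][0]=-4
  eliminate (2,0): mult=-1, new row 2: (0, 8, 5, -5); set L[2][0]=-1
  eliminate (3,0): mult=-1, new row 3: (0, -16, -22, 0); set L[3][0]=-1
k=1: U[1][1]=4
  eliminate (2,1): mult=2, new row 2: (0, 0, -3, -3); set L[2][1]=2
  eliminate (3,1): mult=-4, new row 3: (0, 0, -6, -4); set L[3][1]=-4
k=2: U[2][2]=-3
  eliminate (3,2): mult=2, new row 3: (0, 0, 0, 2); set L[3][2]=2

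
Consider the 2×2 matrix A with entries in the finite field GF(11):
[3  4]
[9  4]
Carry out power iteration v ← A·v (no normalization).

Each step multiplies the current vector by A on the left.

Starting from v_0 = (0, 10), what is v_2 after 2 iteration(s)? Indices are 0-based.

v_2 = (5, 3)

v_0 = (0, 10).
v_1 = A·v_0 = (7, 7).
v_2 = A·v_1 = (5, 3).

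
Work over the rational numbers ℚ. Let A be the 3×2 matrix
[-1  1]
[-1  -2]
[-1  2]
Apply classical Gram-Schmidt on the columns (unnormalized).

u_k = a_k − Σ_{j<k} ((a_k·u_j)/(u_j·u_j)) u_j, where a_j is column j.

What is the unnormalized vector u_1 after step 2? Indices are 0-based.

Step 1: u_0 = a_0 = (-1, -1, -1).
Step 2: u_1 = a_1 − (-1/3)·u_0 = (2/3, -7/3, 5/3).

u_1 = (2/3, -7/3, 5/3)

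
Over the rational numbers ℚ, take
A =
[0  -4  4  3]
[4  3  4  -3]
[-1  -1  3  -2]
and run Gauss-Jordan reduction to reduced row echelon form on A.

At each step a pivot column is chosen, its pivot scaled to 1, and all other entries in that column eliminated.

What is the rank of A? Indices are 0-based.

rank = 3

pivot(0,0): swap R0↔R1
pivot(0,0)=4: scale R0 → (1, 3/4, 1, -3/4)
  clear (2,0): R2 −= (-1)R0 → (0, -1/4, 4, -11/4)
pivot(1,1)=-4: scale R1 → (0, 1, -1, -3/4)
  clear (0,1): R0 −= (3/4)R1 → (1, 0, 7/4, -3/16)
  clear (2,1): R2 −= (-1/4)R1 → (0, 0, 15/4, -47/16)
pivot(2,2)=15/4: scale R2 → (0, 0, 1, -47/60)
  clear (0,2): R0 −= (7/4)R2 → (1, 0, 0, 71/60)
  clear (1,2): R1 −= (-1)R2 → (0, 1, 0, -23/15)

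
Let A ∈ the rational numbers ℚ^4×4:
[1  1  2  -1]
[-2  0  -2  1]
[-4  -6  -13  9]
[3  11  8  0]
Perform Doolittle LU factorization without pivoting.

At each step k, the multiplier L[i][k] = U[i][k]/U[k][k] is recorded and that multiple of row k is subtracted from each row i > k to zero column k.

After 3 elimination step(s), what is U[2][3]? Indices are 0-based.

U[2][3] = 4

Step 1: pivot at (0,0) is 1.
  row1 ← row1 − (-2)·row0  ⇒  L[1][0]=-2, U row1=(0, 2, 2, -1)
  row2 ← row2 − (-4)·row0  ⇒  L[2][0]=-4, U row2=(0, -2, -5, 5)
  row3 ← row3 − (3)·row0  ⇒  L[3][0]=3, U row3=(0, 8, 2, 3)
Step 2: pivot at (1,1) is 2.
  row2 ← row2 − (-1)·row1  ⇒  L[2][1]=-1, U row2=(0, 0, -3, 4)
  row3 ← row3 − (4)·row1  ⇒  L[3][1]=4, U row3=(0, 0, -6, 7)
Step 3: pivot at (2,2) is -3.
  row3 ← row3 − (2)·row2  ⇒  L[3][2]=2, U row3=(0, 0, 0, -1)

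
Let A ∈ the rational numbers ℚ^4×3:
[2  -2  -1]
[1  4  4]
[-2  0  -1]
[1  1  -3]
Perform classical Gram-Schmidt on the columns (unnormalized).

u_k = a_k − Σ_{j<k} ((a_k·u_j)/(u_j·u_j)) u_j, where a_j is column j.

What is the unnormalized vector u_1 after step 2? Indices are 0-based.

u_1 = (-11/5, 39/10, 1/5, 9/10)

Step 1: u_0 = a_0 = (2, 1, -2, 1).
Step 2: u_1 = a_1 − (1/10)·u_0 = (-11/5, 39/10, 1/5, 9/10).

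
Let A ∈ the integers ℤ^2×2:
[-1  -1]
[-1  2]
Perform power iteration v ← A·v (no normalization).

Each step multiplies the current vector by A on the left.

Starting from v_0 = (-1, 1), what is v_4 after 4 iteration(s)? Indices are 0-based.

v_4 = (-12, 33)

v_0 = (-1, 1).
v_1 = A·v_0 = (0, 3).
v_2 = A·v_1 = (-3, 6).
v_3 = A·v_2 = (-3, 15).
v_4 = A·v_3 = (-12, 33).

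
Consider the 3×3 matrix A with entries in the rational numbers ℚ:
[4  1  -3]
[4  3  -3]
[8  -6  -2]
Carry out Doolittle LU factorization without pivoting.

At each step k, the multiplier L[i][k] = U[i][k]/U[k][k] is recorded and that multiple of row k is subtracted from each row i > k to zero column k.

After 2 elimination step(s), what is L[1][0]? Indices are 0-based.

L[1][0] = 1

[col 0] pivot 4
  R1 -= 1*R0 → (0, 2, 0)  (L[1][0] := 1)
  R2 -= 2*R0 → (0, -8, 4)  (L[2][0] := 2)
[col 1] pivot 2
  R2 -= -4*R1 → (0, 0, 4)  (L[2][1] := -4)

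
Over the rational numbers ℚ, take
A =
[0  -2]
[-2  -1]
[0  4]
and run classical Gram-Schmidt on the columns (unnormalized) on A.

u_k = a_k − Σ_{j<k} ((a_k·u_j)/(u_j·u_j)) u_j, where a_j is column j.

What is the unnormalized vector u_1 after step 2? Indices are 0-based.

u_1 = (-2, 0, 4)

Step 1: u_0 = a_0 = (0, -2, 0).
Step 2: u_1 = a_1 − (1/2)·u_0 = (-2, 0, 4).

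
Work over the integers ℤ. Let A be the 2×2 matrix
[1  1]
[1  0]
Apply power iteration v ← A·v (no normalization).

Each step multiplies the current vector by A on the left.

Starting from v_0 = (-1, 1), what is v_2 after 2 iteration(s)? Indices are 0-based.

v_2 = (-1, 0)

v_0 = (-1, 1).
v_1 = A·v_0 = (0, -1).
v_2 = A·v_1 = (-1, 0).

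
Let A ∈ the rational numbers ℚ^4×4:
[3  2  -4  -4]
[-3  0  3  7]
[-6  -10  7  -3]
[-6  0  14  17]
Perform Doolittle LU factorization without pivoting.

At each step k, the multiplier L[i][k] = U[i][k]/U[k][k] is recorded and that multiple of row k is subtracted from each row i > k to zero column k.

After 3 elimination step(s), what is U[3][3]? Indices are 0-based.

k=0: U[0][0]=3
  eliminate (1,0): mult=-1, new row 1: (0, 2, -1, 3); set L[1][0]=-1
  eliminate (2,0): mult=-2, new row 2: (0, -6, -1, -11); set L[2][0]=-2
  eliminate (3,0): mult=-2, new row 3: (0, 4, 6, 9); set L[3][0]=-2
k=1: U[1][1]=2
  eliminate (2,1): mult=-3, new row 2: (0, 0, -4, -2); set L[2][1]=-3
  eliminate (3,1): mult=2, new row 3: (0, 0, 8, 3); set L[3][1]=2
k=2: U[2][2]=-4
  eliminate (3,2): mult=-2, new row 3: (0, 0, 0, -1); set L[3][2]=-2

U[3][3] = -1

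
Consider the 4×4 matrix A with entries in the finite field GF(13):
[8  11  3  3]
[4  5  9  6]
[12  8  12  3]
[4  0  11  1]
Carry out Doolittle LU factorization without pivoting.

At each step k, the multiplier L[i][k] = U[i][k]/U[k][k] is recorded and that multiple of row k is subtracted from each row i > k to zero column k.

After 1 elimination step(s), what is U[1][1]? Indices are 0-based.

U[1][1] = 6

[col 0] pivot 8
  R1 -= 7*R0 → (0, 6, 1, 11)  (L[1][0] := 7)
  R2 -= 8*R0 → (0, 11, 1, 5)  (L[2][0] := 8)
  R3 -= 7*R0 → (0, 1, 3, 6)  (L[3][0] := 7)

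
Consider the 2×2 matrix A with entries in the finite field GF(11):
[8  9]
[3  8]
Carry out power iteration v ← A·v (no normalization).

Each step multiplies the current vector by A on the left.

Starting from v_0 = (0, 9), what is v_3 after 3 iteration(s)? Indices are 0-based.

v_0 = (0, 9).
v_1 = A·v_0 = (4, 6).
v_2 = A·v_1 = (9, 5).
v_3 = A·v_2 = (7, 1).

v_3 = (7, 1)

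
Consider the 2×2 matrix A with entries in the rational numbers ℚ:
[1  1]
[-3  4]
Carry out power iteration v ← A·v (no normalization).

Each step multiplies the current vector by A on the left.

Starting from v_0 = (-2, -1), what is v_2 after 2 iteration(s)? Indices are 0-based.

v_0 = (-2, -1).
v_1 = A·v_0 = (-3, 2).
v_2 = A·v_1 = (-1, 17).

v_2 = (-1, 17)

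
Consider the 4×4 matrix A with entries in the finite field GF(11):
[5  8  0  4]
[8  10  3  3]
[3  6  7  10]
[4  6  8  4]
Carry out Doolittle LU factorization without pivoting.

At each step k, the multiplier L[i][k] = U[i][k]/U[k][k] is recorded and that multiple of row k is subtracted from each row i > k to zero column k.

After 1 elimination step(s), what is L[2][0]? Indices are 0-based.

L[2][0] = 5

[col 0] pivot 5
  R1 -= 6*R0 → (0, 6, 3, 1)  (L[1][0] := 6)
  R2 -= 5*R0 → (0, 10, 7, 1)  (L[2][0] := 5)
  R3 -= 3*R0 → (0, 4, 8, 3)  (L[3][0] := 3)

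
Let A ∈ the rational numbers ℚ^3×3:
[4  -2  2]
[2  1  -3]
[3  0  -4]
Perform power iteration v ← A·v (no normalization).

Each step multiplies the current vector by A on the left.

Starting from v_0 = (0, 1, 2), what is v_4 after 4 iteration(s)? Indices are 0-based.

v_0 = (0, 1, 2).
v_1 = A·v_0 = (2, -5, -8).
v_2 = A·v_1 = (2, 23, 38).
v_3 = A·v_2 = (38, -87, -146).
v_4 = A·v_3 = (34, 427, 698).

v_4 = (34, 427, 698)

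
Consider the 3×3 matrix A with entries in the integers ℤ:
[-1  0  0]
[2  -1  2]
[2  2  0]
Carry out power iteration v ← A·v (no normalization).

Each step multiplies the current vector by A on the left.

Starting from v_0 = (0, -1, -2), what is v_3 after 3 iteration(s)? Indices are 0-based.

v_0 = (0, -1, -2).
v_1 = A·v_0 = (0, -3, -2).
v_2 = A·v_1 = (0, -1, -6).
v_3 = A·v_2 = (0, -11, -2).

v_3 = (0, -11, -2)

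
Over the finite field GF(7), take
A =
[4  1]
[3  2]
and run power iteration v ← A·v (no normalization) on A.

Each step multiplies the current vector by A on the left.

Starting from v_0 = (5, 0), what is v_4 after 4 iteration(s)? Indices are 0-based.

v_4 = (0, 2)

v_0 = (5, 0).
v_1 = A·v_0 = (6, 1).
v_2 = A·v_1 = (4, 6).
v_3 = A·v_2 = (1, 3).
v_4 = A·v_3 = (0, 2).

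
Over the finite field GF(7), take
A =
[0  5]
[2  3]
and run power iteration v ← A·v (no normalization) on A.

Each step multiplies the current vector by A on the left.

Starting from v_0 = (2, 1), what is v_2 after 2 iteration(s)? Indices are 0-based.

v_2 = (0, 3)

v_0 = (2, 1).
v_1 = A·v_0 = (5, 0).
v_2 = A·v_1 = (0, 3).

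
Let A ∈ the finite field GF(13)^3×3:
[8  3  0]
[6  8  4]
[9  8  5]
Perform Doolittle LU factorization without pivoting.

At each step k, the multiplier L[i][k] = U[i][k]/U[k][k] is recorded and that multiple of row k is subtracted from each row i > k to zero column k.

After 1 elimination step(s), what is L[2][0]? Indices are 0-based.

Step 1: pivot at (0,0) is 8.
  row1 ← row1 − (4)·row0  ⇒  L[1][0]=4, U row1=(0, 9, 4)
  row2 ← row2 − (6)·row0  ⇒  L[2][0]=6, U row2=(0, 3, 5)

L[2][0] = 6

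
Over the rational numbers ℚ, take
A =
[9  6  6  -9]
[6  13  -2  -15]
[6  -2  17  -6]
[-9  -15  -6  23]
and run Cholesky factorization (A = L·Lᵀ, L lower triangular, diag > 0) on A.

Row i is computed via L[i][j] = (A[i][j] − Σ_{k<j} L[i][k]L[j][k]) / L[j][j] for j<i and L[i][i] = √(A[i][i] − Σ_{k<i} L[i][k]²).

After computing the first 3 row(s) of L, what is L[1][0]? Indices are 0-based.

Step 1: L[0][0] = √(9) = 3.
  L[1][0] = (6) / L[0][0] = 2.
Step 2: L[1][1] = √(9) = 3.
  L[2][0] = (6) / L[0][0] = 2.
  L[2][1] = (-6) / L[1][1] = -2.
Step 3: L[2][2] = √(9) = 3.

L[1][0] = 2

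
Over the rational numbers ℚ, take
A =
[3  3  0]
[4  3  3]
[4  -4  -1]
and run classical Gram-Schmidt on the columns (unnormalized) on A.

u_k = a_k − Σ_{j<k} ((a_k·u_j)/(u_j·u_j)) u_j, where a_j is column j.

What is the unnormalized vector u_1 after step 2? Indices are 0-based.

u_1 = (108/41, 103/41, -184/41)

Step 1: u_0 = a_0 = (3, 4, 4).
Step 2: u_1 = a_1 − (5/41)·u_0 = (108/41, 103/41, -184/41).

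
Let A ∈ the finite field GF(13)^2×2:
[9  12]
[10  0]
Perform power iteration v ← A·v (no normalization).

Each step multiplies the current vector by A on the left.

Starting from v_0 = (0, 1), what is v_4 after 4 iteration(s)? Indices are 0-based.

v_4 = (10, 5)

v_0 = (0, 1).
v_1 = A·v_0 = (12, 0).
v_2 = A·v_1 = (4, 3).
v_3 = A·v_2 = (7, 1).
v_4 = A·v_3 = (10, 5).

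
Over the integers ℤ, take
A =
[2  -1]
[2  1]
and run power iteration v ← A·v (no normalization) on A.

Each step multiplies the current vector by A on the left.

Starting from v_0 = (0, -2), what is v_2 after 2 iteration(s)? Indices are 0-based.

v_2 = (6, 2)

v_0 = (0, -2).
v_1 = A·v_0 = (2, -2).
v_2 = A·v_1 = (6, 2).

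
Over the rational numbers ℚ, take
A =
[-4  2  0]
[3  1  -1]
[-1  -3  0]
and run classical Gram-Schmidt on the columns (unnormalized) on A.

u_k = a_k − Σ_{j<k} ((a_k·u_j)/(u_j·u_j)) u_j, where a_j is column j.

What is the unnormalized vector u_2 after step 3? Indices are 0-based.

u_2 = (-14/45, -49/90, -7/18)

Step 1: u_0 = a_0 = (-4, 3, -1).
Step 2: u_1 = a_1 − (-1/13)·u_0 = (22/13, 16/13, -40/13).
Step 3: u_2 = a_2 − (-3/26)·u_0 − (-4/45)·u_1 = (-14/45, -49/90, -7/18).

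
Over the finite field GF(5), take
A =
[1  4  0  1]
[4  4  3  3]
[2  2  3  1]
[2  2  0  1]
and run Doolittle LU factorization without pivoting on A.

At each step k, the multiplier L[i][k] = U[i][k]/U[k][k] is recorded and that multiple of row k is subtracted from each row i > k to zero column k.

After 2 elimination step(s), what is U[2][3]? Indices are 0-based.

[col 0] pivot 1
  R1 -= 4*R0 → (0, 3, 3, 4)  (L[1][0] := 4)
  R2 -= 2*R0 → (0, 4, 3, 4)  (L[2][0] := 2)
  R3 -= 2*R0 → (0, 4, 0, 4)  (L[3][0] := 2)
[col 1] pivot 3
  R2 -= 3*R1 → (0, 0, 4, 2)  (L[2][1] := 3)
  R3 -= 3*R1 → (0, 0, 1, 2)  (L[3][1] := 3)

U[2][3] = 2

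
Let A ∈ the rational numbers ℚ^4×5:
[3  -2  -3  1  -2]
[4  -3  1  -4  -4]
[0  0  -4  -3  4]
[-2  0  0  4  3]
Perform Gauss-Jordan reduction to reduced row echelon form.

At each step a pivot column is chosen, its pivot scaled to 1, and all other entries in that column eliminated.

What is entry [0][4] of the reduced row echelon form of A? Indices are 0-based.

M[0][4] = -75/34

[1] R0 /= 3  ⇒  (1, -2/3, -1, 1/3, -2/3)
     R1 -= 4·R0  ⇒  (0, -1/3, 5, -16/3, -4/3)
     R3 -= -2·R0  ⇒  (0, -4/3, -2, 14/3, 5/3)
[2] R1 /= -1/3  ⇒  (0, 1, -15, 16, 4)
     R0 -= -2/3·R1  ⇒  (1, 0, -11, 11, 2)
     R3 -= -4/3·R1  ⇒  (0, 0, -22, 26, 7)
[3] R2 /= -4  ⇒  (0, 0, 1, 3/4, -1)
     R0 -= -11·R2  ⇒  (1, 0, 0, 77/4, -9)
     R1 -= -15·R2  ⇒  (0, 1, 0, 109/4, -11)
     R3 -= -22·R2  ⇒  (0, 0, 0, 85/2, -15)
[4] R3 /= 85/2  ⇒  (0, 0, 0, 1, -6/17)
     R0 -= 77/4·R3  ⇒  (1, 0, 0, 0, -75/34)
     R1 -= 109/4·R3  ⇒  (0, 1, 0, 0, -47/34)
     R2 -= 3/4·R3  ⇒  (0, 0, 1, 0, -25/34)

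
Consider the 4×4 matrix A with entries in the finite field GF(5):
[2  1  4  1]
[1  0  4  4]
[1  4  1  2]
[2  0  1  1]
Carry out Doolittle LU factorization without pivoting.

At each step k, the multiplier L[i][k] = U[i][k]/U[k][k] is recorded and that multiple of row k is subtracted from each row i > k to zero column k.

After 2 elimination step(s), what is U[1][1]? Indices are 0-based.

k=0: U[0][0]=2
  eliminate (1,0): mult=3, new row 1: (0, 2, 2, 1); set L[1][0]=3
  eliminate (2,0): mult=3, new row 2: (0, 1, 4, 4); set L[2][0]=3
  eliminate (3,0): mult=1, new row 3: (0, 4, 2, 0); set L[3][0]=1
k=1: U[1][1]=2
  eliminate (2,1): mult=3, new row 2: (0, 0, 3, 1); set L[2][1]=3
  eliminate (3,1): mult=2, new row 3: (0, 0, 3, 3); set L[3][1]=2

U[1][1] = 2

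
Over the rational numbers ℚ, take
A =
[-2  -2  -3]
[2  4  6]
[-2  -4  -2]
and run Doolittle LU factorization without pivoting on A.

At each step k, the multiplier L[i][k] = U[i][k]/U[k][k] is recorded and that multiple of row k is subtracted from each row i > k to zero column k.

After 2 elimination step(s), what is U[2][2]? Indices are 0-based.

k=0: U[0][0]=-2
  eliminate (1,0): mult=-1, new row 1: (0, 2, 3); set L[1][0]=-1
  eliminate (2,0): mult=1, new row 2: (0, -2, 1); set L[2][0]=1
k=1: U[1][1]=2
  eliminate (2,1): mult=-1, new row 2: (0, 0, 4); set L[2][1]=-1

U[2][2] = 4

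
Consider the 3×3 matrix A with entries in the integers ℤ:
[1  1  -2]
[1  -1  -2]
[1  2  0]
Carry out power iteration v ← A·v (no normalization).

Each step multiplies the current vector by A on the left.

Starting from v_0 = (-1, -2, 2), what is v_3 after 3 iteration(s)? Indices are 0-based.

v_3 = (32, 20, 12)

v_0 = (-1, -2, 2).
v_1 = A·v_0 = (-7, -3, -5).
v_2 = A·v_1 = (0, 6, -13).
v_3 = A·v_2 = (32, 20, 12).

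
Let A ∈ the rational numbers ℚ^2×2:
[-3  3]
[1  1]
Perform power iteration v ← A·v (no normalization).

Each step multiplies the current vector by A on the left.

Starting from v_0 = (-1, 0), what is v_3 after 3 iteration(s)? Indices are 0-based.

v_3 = (42, -10)

v_0 = (-1, 0).
v_1 = A·v_0 = (3, -1).
v_2 = A·v_1 = (-12, 2).
v_3 = A·v_2 = (42, -10).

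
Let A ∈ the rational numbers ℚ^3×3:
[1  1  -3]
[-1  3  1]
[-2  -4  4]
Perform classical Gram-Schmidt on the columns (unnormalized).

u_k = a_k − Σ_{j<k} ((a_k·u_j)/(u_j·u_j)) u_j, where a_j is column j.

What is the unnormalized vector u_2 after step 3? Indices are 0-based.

Step 1: u_0 = a_0 = (1, -1, -2).
Step 2: u_1 = a_1 − (1)·u_0 = (0, 4, -2).
Step 3: u_2 = a_2 − (-2)·u_0 − (-1/5)·u_1 = (-1, -1/5, -2/5).

u_2 = (-1, -1/5, -2/5)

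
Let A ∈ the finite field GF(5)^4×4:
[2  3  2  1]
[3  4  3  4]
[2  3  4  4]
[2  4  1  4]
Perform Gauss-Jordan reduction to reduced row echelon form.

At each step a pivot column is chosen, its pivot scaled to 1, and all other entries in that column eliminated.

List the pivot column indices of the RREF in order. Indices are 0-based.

step 1: normalize row 0 (÷2) = (1, 4, 1, 3)
  row 1: subtract 3×row0 = (0, 2, 0, 0)
  row 2: subtract 2×row0 = (0, 0, 2, 3)
  row 3: subtract 2×row0 = (0, 1, 4, 3)
step 2: normalize row 1 (÷2) = (0, 1, 0, 0)
  row 0: subtract 4×row1 = (1, 0, 1, 3)
  row 3: subtract 1×row1 = (0, 0, 4, 3)
step 3: normalize row 2 (÷2) = (0, 0, 1, 4)
  row 0: subtract 1×row2 = (1, 0, 0, 4)
  row 3: subtract 4×row2 = (0, 0, 0, 2)
step 4: normalize row 3 (÷2) = (0, 0, 0, 1)
  row 0: subtract 4×row3 = (1, 0, 0, 0)
  row 2: subtract 4×row3 = (0, 0, 1, 0)

pivot columns: 0, 1, 2, 3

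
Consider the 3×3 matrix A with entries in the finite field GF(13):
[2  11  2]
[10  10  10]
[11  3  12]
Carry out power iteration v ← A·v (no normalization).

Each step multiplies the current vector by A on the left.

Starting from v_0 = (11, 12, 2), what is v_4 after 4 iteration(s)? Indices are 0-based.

v_4 = (6, 6, 3)

v_0 = (11, 12, 2).
v_1 = A·v_0 = (2, 3, 12).
v_2 = A·v_1 = (9, 1, 6).
v_3 = A·v_2 = (2, 4, 5).
v_4 = A·v_3 = (6, 6, 3).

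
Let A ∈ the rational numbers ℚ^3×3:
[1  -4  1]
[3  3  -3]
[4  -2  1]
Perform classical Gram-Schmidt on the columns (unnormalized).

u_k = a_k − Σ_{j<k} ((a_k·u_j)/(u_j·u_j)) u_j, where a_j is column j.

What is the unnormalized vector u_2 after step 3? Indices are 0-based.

u_2 = (-702/745, -546/745, 117/149)

Step 1: u_0 = a_0 = (1, 3, 4).
Step 2: u_1 = a_1 − (-3/26)·u_0 = (-101/26, 87/26, -20/13).
Step 3: u_2 = a_2 − (-2/13)·u_0 − (-402/745)·u_1 = (-702/745, -546/745, 117/149).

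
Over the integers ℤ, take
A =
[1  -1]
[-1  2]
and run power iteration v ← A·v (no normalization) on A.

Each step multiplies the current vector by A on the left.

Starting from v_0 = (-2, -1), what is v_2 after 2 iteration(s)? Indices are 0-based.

v_2 = (-1, 1)

v_0 = (-2, -1).
v_1 = A·v_0 = (-1, 0).
v_2 = A·v_1 = (-1, 1).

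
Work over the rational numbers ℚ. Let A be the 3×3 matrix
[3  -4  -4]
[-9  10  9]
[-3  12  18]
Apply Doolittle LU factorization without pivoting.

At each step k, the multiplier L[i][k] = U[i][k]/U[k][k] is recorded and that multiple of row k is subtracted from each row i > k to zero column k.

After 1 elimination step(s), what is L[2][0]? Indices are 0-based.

Step 1: pivot at (0,0) is 3.
  row1 ← row1 − (-3)·row0  ⇒  L[1][0]=-3, U row1=(0, -2, -3)
  row2 ← row2 − (-1)·row0  ⇒  L[2][0]=-1, U row2=(0, 8, 14)

L[2][0] = -1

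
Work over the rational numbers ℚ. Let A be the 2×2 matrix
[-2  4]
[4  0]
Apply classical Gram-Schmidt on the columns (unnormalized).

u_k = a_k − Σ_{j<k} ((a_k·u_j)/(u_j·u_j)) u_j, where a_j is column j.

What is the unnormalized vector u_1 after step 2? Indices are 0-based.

u_1 = (16/5, 8/5)

Step 1: u_0 = a_0 = (-2, 4).
Step 2: u_1 = a_1 − (-2/5)·u_0 = (16/5, 8/5).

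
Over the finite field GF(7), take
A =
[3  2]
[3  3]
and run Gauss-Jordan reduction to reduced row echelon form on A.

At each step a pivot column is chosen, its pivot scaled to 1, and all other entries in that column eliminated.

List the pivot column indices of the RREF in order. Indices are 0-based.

[1] R0 /= 3  ⇒  (1, 3)
     R1 -= 3·R0  ⇒  (0, 1)
[2] R1 /= 1  ⇒  (0, 1)
     R0 -= 3·R1  ⇒  (1, 0)

pivot columns: 0, 1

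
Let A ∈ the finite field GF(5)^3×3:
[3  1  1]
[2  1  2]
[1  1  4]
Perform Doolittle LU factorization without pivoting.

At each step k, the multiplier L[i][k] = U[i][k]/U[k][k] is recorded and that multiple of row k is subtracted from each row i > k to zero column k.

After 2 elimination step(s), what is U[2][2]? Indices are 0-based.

[col 0] pivot 3
  R1 -= 4*R0 → (0, 2, 3)  (L[1][0] := 4)
  R2 -= 2*R0 → (0, 4, 2)  (L[2][0] := 2)
[col 1] pivot 2
  R2 -= 2*R1 → (0, 0, 1)  (L[2][1] := 2)

U[2][2] = 1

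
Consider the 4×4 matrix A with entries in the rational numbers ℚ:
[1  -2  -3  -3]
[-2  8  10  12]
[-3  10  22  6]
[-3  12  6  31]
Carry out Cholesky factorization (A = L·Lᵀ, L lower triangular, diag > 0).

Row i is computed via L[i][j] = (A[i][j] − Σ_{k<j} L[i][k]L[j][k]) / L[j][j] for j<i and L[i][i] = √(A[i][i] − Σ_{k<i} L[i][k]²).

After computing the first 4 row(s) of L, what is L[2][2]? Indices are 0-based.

Step 1: L[0][0] = √(1) = 1.
  L[1][0] = (-2) / L[0][0] = -2.
Step 2: L[1][1] = √(4) = 2.
  L[2][0] = (-3) / L[0][0] = -3.
  L[2][1] = (4) / L[1][1] = 2.
Step 3: L[2][2] = √(9) = 3.
  L[3][0] = (-3) / L[0][0] = -3.
  L[3][1] = (6) / L[1][1] = 3.
  L[3][2] = (-9) / L[2][2] = -3.
Step 4: L[3][3] = √(4) = 2.

L[2][2] = 3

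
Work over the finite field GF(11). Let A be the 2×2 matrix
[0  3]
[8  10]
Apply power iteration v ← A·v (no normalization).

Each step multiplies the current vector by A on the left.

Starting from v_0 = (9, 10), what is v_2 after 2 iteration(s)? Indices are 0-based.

v_2 = (10, 2)

v_0 = (9, 10).
v_1 = A·v_0 = (8, 7).
v_2 = A·v_1 = (10, 2).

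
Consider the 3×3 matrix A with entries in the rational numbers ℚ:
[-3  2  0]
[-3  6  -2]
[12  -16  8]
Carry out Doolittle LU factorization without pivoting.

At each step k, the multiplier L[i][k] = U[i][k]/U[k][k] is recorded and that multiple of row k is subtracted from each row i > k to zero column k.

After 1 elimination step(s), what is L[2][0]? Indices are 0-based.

[col 0] pivot -3
  R1 -= 1*R0 → (0, 4, -2)  (L[1][0] := 1)
  R2 -= -4*R0 → (0, -8, 8)  (L[2][0] := -4)

L[2][0] = -4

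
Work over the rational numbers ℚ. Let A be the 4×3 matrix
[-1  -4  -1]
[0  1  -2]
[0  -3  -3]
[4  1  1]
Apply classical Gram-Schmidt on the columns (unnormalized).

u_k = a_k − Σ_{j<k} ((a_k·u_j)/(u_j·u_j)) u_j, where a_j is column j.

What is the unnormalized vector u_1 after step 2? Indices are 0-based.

Step 1: u_0 = a_0 = (-1, 0, 0, 4).
Step 2: u_1 = a_1 − (8/17)·u_0 = (-60/17, 1, -3, -15/17).

u_1 = (-60/17, 1, -3, -15/17)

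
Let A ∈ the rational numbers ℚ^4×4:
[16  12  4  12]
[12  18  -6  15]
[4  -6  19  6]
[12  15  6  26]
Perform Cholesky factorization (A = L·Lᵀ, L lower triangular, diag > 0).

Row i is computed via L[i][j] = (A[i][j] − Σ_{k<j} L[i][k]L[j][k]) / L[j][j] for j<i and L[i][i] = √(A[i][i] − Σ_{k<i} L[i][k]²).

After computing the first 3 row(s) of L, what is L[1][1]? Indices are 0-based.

L[1][1] = 3

Step 1: L[0][0] = √(16) = 4.
  L[1][0] = (12) / L[0][0] = 3.
Step 2: L[1][1] = √(9) = 3.
  L[2][0] = (4) / L[0][0] = 1.
  L[2][1] = (-9) / L[1][1] = -3.
Step 3: L[2][2] = √(9) = 3.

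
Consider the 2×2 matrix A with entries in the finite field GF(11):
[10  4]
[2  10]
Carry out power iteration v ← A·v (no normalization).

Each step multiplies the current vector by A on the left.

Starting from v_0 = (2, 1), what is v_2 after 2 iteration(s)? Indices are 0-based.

v_2 = (10, 1)

v_0 = (2, 1).
v_1 = A·v_0 = (2, 3).
v_2 = A·v_1 = (10, 1).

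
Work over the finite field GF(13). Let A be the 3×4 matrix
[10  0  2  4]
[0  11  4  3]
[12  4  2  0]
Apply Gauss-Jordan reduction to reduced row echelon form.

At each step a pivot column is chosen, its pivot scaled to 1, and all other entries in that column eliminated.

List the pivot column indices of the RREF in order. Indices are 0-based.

pivot(0,0)=10: scale R0 → (1, 0, 8, 3)
  clear (2,0): R2 −= (12)R0 → (0, 4, 10, 3)
pivot(1,1)=11: scale R1 → (0, 1, 11, 5)
  clear (2,1): R2 −= (4)R1 → (0, 0, 5, 9)
pivot(2,2)=5: scale R2 → (0, 0, 1, 7)
  clear (0,2): R0 −= (8)R2 → (1, 0, 0, 12)
  clear (1,2): R1 −= (11)R2 → (0, 1, 0, 6)

pivot columns: 0, 1, 2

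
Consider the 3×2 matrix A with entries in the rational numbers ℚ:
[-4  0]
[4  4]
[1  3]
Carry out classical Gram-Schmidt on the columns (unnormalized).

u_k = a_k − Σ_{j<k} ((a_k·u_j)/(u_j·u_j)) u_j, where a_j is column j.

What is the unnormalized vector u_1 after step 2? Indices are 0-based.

u_1 = (76/33, 56/33, 80/33)

Step 1: u_0 = a_0 = (-4, 4, 1).
Step 2: u_1 = a_1 − (19/33)·u_0 = (76/33, 56/33, 80/33).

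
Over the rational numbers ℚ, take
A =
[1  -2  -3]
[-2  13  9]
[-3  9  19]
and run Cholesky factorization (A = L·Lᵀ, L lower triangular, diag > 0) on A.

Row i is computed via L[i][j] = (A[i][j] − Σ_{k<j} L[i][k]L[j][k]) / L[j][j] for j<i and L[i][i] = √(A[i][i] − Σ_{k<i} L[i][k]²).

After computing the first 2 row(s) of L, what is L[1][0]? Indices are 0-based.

Step 1: L[0][0] = √(1) = 1.
  L[1][0] = (-2) / L[0][0] = -2.
Step 2: L[1][1] = √(9) = 3.

L[1][0] = -2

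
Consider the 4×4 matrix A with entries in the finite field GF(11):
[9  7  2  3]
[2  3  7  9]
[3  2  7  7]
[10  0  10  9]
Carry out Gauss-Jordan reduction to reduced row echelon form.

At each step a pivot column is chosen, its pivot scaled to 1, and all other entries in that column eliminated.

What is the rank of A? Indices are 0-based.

rank = 4

pivot(0,0)=9: scale R0 → (1, 2, 10, 4)
  clear (1,0): R1 −= (2)R0 → (0, 10, 9, 1)
  clear (2,0): R2 −= (3)R0 → (0, 7, 10, 6)
  clear (3,0): R3 −= (10)R0 → (0, 2, 9, 2)
pivot(1,1)=10: scale R1 → (0, 1, 2, 10)
  clear (0,1): R0 −= (2)R1 → (1, 0, 6, 6)
  clear (2,1): R2 −= (7)R1 → (0, 0, 7, 2)
  clear (3,1): R3 −= (2)R1 → (0, 0, 5, 4)
pivot(2,2)=7: scale R2 → (0, 0, 1, 5)
  clear (0,2): R0 −= (6)R2 → (1, 0, 0, 9)
  clear (1,2): R1 −= (2)R2 → (0, 1, 0, 0)
  clear (3,2): R3 −= (5)R2 → (0, 0, 0, 1)
pivot(3,3)=1: scale R3 → (0, 0, 0, 1)
  clear (0,3): R0 −= (9)R3 → (1, 0, 0, 0)
  clear (2,3): R2 −= (5)R3 → (0, 0, 1, 0)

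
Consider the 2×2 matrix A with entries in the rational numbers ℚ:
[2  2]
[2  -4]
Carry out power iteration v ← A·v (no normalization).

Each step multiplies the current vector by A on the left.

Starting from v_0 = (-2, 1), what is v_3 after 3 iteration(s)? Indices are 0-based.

v_0 = (-2, 1).
v_1 = A·v_0 = (-2, -8).
v_2 = A·v_1 = (-20, 28).
v_3 = A·v_2 = (16, -152).

v_3 = (16, -152)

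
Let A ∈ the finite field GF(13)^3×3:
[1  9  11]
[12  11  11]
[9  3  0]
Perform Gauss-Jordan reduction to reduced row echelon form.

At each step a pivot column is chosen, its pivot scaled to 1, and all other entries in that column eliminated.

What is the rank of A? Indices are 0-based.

rank = 3

pivot(0,0)=1: scale R0 → (1, 9, 11)
  clear (1,0): R1 −= (12)R0 → (0, 7, 9)
  clear (2,0): R2 −= (9)R0 → (0, 0, 5)
pivot(1,1)=7: scale R1 → (0, 1, 5)
  clear (0,1): R0 −= (9)R1 → (1, 0, 5)
pivot(2,2)=5: scale R2 → (0, 0, 1)
  clear (0,2): R0 −= (5)R2 → (1, 0, 0)
  clear (1,2): R1 −= (5)R2 → (0, 1, 0)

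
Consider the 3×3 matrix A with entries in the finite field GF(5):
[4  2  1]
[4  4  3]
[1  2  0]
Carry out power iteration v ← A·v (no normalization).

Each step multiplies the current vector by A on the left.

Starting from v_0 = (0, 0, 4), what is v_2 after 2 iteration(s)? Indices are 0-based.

v_0 = (0, 0, 4).
v_1 = A·v_0 = (4, 2, 0).
v_2 = A·v_1 = (0, 4, 3).

v_2 = (0, 4, 3)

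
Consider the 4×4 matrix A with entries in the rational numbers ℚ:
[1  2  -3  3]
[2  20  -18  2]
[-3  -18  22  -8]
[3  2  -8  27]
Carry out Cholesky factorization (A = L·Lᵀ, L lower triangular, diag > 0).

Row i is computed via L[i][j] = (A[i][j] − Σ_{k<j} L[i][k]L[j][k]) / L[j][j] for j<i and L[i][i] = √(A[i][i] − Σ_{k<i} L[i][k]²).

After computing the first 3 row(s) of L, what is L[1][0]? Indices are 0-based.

Step 1: L[0][0] = √(1) = 1.
  L[1][0] = (2) / L[0][0] = 2.
Step 2: L[1][1] = √(16) = 4.
  L[2][0] = (-3) / L[0][0] = -3.
  L[2][1] = (-12) / L[1][1] = -3.
Step 3: L[2][2] = √(4) = 2.

L[1][0] = 2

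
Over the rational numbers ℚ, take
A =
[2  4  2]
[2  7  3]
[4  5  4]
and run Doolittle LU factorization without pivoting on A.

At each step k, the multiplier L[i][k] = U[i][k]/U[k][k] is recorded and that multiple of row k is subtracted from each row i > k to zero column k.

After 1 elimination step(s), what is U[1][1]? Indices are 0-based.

U[1][1] = 3

Step 1: pivot at (0,0) is 2.
  row1 ← row1 − (1)·row0  ⇒  L[1][0]=1, U row1=(0, 3, 1)
  row2 ← row2 − (2)·row0  ⇒  L[2][0]=2, U row2=(0, -3, 0)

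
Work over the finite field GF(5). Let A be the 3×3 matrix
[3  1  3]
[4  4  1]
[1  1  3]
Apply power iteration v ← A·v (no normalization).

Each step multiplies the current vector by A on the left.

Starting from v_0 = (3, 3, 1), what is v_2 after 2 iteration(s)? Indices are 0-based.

v_2 = (2, 4, 2)

v_0 = (3, 3, 1).
v_1 = A·v_0 = (0, 0, 4).
v_2 = A·v_1 = (2, 4, 2).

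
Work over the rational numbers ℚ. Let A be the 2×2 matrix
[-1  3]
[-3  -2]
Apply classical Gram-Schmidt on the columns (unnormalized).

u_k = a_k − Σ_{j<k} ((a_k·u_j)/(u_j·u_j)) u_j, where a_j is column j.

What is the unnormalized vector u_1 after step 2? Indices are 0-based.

Step 1: u_0 = a_0 = (-1, -3).
Step 2: u_1 = a_1 − (3/10)·u_0 = (33/10, -11/10).

u_1 = (33/10, -11/10)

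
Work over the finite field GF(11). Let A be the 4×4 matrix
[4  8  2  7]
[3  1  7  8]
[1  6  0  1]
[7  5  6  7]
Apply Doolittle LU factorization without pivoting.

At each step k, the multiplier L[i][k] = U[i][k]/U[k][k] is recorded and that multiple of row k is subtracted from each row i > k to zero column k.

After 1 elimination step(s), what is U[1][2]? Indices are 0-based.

U[1][2] = 0

k=0: U[0][0]=4
  eliminate (1,0): mult=9, new row 1: (0, 6, 0, 0); set L[1][0]=9
  eliminate (2,0): mult=3, new row 2: (0, 4, 5, 2); set L[2][0]=3
  eliminate (3,0): mult=10, new row 3: (0, 2, 8, 3); set L[3][0]=10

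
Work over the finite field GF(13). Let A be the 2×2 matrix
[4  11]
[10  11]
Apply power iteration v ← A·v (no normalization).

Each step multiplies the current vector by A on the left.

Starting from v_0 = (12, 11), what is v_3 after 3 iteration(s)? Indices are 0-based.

v_0 = (12, 11).
v_1 = A·v_0 = (0, 7).
v_2 = A·v_1 = (12, 12).
v_3 = A·v_2 = (11, 5).

v_3 = (11, 5)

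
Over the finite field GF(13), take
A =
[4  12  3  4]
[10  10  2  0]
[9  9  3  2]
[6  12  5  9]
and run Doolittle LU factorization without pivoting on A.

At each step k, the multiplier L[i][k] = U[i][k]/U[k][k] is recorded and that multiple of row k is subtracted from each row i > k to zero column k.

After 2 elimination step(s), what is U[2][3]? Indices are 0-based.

k=0: U[0][0]=4
  eliminate (1,0): mult=9, new row 1: (0, 6, 1, 3); set L[1][0]=9
  eliminate (2,0): mult=12, new row 2: (0, 8, 6, 6); set L[2][0]=12
  eliminate (3,0): mult=8, new row 3: (0, 7, 7, 3); set L[3][0]=8
k=1: U[1][1]=6
  eliminate (2,1): mult=10, new row 2: (0, 0, 9, 2); set L[2][1]=10
  eliminate (3,1): mult=12, new row 3: (0, 0, 8, 6); set L[3][1]=12

U[2][3] = 2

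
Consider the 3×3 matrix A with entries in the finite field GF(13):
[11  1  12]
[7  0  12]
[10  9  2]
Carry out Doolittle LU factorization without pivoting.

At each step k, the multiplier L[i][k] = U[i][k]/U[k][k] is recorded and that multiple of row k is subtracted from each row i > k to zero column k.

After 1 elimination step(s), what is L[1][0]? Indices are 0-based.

L[1][0] = 3

Step 1: pivot at (0,0) is 11.
  row1 ← row1 − (3)·row0  ⇒  L[1][0]=3, U row1=(0, 10, 2)
  row2 ← row2 − (8)·row0  ⇒  L[2][0]=8, U row2=(0, 1, 10)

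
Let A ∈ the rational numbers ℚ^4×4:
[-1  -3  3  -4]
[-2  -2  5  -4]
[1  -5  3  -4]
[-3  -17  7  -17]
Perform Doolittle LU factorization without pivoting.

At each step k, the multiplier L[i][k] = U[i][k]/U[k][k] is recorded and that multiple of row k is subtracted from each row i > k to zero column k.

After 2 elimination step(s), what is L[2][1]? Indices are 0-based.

L[2][1] = -2

Step 1: pivot at (0,0) is -1.
  row1 ← row1 − (2)·row0  ⇒  L[1][0]=2, U row1=(0, 4, -1, 4)
  row2 ← row2 − (-1)·row0  ⇒  L[2][0]=-1, U row2=(0, -8, 6, -8)
  row3 ← row3 − (3)·row0  ⇒  L[3][0]=3, U row3=(0, -8, -2, -5)
Step 2: pivot at (1,1) is 4.
  row2 ← row2 − (-2)·row1  ⇒  L[2][1]=-2, U row2=(0, 0, 4, 0)
  row3 ← row3 − (-2)·row1  ⇒  L[3][1]=-2, U row3=(0, 0, -4, 3)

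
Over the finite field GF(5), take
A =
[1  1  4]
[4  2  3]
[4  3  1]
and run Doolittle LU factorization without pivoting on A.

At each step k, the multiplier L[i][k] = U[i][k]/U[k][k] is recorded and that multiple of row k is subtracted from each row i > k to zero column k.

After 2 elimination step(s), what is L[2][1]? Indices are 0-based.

L[2][1] = 3

k=0: U[0][0]=1
  eliminate (1,0): mult=4, new row 1: (0, 3, 2); set L[1][0]=4
  eliminate (2,0): mult=4, new row 2: (0, 4, 0); set L[2][0]=4
k=1: U[1][1]=3
  eliminate (2,1): mult=3, new row 2: (0, 0, 4); set L[2][1]=3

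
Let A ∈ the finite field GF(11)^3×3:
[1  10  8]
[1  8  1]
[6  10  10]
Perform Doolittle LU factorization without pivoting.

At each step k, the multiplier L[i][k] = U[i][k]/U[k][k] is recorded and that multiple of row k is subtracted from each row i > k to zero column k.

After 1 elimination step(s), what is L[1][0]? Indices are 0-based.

L[1][0] = 1

k=0: U[0][0]=1
  eliminate (1,0): mult=1, new row 1: (0, 9, 4); set L[1][0]=1
  eliminate (2,0): mult=6, new row 2: (0, 5, 6); set L[2][0]=6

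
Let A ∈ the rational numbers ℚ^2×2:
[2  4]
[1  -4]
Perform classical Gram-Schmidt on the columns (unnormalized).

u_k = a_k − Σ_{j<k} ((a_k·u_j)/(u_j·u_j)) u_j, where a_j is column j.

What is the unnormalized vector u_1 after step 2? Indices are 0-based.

u_1 = (12/5, -24/5)

Step 1: u_0 = a_0 = (2, 1).
Step 2: u_1 = a_1 − (4/5)·u_0 = (12/5, -24/5).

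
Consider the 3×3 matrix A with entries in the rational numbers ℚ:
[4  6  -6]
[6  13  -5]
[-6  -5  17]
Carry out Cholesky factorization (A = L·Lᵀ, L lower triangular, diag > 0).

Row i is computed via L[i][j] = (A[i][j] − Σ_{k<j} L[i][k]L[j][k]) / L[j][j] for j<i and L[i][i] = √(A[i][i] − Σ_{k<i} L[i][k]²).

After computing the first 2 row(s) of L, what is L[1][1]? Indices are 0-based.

Step 1: L[0][0] = √(4) = 2.
  L[1][0] = (6) / L[0][0] = 3.
Step 2: L[1][1] = √(4) = 2.

L[1][1] = 2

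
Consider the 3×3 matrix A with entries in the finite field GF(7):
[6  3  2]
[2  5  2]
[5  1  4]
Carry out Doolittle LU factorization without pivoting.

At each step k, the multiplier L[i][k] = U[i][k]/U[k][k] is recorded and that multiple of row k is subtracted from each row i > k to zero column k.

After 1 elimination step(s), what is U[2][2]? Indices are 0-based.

U[2][2] = 0

[col 0] pivot 6
  R1 -= 5*R0 → (0, 4, 6)  (L[1][0] := 5)
  R2 -= 2*R0 → (0, 2, 0)  (L[2][0] := 2)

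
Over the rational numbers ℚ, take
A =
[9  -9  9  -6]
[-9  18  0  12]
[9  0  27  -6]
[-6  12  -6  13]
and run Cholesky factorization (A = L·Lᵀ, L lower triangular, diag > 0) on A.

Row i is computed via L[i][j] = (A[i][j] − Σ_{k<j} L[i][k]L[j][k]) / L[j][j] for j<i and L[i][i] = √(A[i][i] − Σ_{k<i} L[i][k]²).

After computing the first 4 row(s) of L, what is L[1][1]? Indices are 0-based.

L[1][1] = 3

Step 1: L[0][0] = √(9) = 3.
  L[1][0] = (-9) / L[0][0] = -3.
Step 2: L[1][1] = √(9) = 3.
  L[2][0] = (9) / L[0][0] = 3.
  L[2][1] = (9) / L[1][1] = 3.
Step 3: L[2][2] = √(9) = 3.
  L[3][0] = (-6) / L[0][0] = -2.
  L[3][1] = (6) / L[1][1] = 2.
  L[3][2] = (-6) / L[2][2] = -2.
Step 4: L[3][3] = √(1) = 1.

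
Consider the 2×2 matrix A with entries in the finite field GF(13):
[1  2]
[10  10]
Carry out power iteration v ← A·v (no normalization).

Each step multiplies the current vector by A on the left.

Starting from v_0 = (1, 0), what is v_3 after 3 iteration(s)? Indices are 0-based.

v_3 = (7, 10)

v_0 = (1, 0).
v_1 = A·v_0 = (1, 10).
v_2 = A·v_1 = (8, 6).
v_3 = A·v_2 = (7, 10).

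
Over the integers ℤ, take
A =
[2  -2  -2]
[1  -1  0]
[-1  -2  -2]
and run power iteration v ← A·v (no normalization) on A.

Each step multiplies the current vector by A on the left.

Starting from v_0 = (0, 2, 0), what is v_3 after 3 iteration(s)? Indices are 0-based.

v_3 = (-20, 6, -32)

v_0 = (0, 2, 0).
v_1 = A·v_0 = (-4, -2, -4).
v_2 = A·v_1 = (4, -2, 16).
v_3 = A·v_2 = (-20, 6, -32).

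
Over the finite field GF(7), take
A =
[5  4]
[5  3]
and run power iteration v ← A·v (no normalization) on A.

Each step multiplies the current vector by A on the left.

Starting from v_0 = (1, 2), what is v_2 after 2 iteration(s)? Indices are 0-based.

v_0 = (1, 2).
v_1 = A·v_0 = (6, 4).
v_2 = A·v_1 = (4, 0).

v_2 = (4, 0)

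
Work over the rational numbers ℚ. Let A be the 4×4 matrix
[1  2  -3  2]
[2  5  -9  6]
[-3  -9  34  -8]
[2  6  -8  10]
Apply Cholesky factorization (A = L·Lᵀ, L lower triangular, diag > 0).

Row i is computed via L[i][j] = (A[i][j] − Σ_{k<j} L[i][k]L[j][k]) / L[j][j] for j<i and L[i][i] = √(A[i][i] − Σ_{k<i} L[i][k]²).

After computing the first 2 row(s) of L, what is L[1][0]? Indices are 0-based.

Step 1: L[0][0] = √(1) = 1.
  L[1][0] = (2) / L[0][0] = 2.
Step 2: L[1][1] = √(1) = 1.

L[1][0] = 2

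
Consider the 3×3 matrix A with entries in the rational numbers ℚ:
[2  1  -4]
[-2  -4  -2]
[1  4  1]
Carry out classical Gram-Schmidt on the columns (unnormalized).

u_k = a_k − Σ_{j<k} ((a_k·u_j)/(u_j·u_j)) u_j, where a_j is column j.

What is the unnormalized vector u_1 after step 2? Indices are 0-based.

Step 1: u_0 = a_0 = (2, -2, 1).
Step 2: u_1 = a_1 − (14/9)·u_0 = (-19/9, -8/9, 22/9).

u_1 = (-19/9, -8/9, 22/9)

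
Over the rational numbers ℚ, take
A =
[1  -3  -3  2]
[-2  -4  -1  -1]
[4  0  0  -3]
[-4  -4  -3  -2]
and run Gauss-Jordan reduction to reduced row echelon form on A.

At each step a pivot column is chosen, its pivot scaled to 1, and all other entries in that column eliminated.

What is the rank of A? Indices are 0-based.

step 1: normalize row 0 (÷1) = (1, -3, -3, 2)
  row 1: subtract -2×row0 = (0, -10, -7, 3)
  row 2: subtract 4×row0 = (0, 12, 12, -11)
  row 3: subtract -4×row0 = (0, -16, -15, 6)
step 2: normalize row 1 (÷-10) = (0, 1, 7/10, -3/10)
  row 0: subtract -3×row1 = (1, 0, -9/10, 11/10)
  row 2: subtract 12×row1 = (0, 0, 18/5, -37/5)
  row 3: subtract -16×row1 = (0, 0, -19/5, 6/5)
step 3: normalize row 2 (÷18/5) = (0, 0, 1, -37/18)
  row 0: subtract -9/10×row2 = (1, 0, 0, -3/4)
  row 1: subtract 7/10×row2 = (0, 1, 0, 41/36)
  row 3: subtract -19/5×row2 = (0, 0, 0, -119/18)
step 4: normalize row 3 (÷-119/18) = (0, 0, 0, 1)
  row 0: subtract -3/4×row3 = (1, 0, 0, 0)
  row 1: subtract 41/36×row3 = (0, 1, 0, 0)
  row 2: subtract -37/18×row3 = (0, 0, 1, 0)

rank = 4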